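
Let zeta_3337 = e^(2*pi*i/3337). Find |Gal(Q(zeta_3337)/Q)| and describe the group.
|Gal(Q(zeta_3337)/Q)| = phi(3337) = 3220; group ≅ (Z/3337Z)^* ≅ Z/46Z × Z/70Z

The n-th cyclotomic polynomial Φ_3337(x) is the minimal polynomial of zeta_3337 over Q and has degree phi(3337) = 3220. So Q(zeta_3337) is a degree-3220 Galois extension with Galois group (Z/3337Z)^*. By CRT, (Z/3337Z)^* ≅ (Z/47Z)^* × (Z/71Z)^*. Each prime-power unit group is (Z/47Z)^* ≅ Z/46Z; (Z/71Z)^* ≅ Z/70Z. Hence Gal(Q(zeta_3337)/Q) ≅ Z/46Z × Z/70Z.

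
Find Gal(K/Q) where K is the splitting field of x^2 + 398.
Gal(K/Q) = Z/2Z (cyclic of order 2)

x^2 + 398 is irreducible over Q since -398 is not a rational square. The splitting field Q(sqrt(-398)) has degree 2 over Q, and its unique nontrivial automorphism is sqrt(-398) ↦ -sqrt(-398). Hence Gal(Q(sqrt(-398))/Q) = Z/2Z.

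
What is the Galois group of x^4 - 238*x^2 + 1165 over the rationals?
Gal(K/Q) = V_4 (Klein four-group, Z/2Z × Z/2Z)

f factors as (x^2 - 5)(x^2 - 233), so the splitting field is K = Q(sqrt(5), sqrt(233)). The elements 5, 233, 1165 are all non-squares in Q, so sqrt(5) and sqrt(233) generate independent quadratic extensions. Thus [K:Q] = 4 and Gal(K/Q) is generated by the two order-2 automorphisms sqrt(5) ↦ -sqrt(5) and sqrt(233) ↦ -sqrt(233), giving V_4.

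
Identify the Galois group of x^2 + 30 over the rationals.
Gal(K/Q) = Z/2Z (cyclic of order 2)

x^2 + 30 is irreducible over Q since -30 is not a rational square. The splitting field Q(sqrt(-30)) has degree 2 over Q, and its unique nontrivial automorphism is sqrt(-30) ↦ -sqrt(-30). Hence Gal(Q(sqrt(-30))/Q) = Z/2Z.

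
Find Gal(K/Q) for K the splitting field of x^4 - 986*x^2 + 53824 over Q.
Gal(K/Q) = Z/2Z (cyclic of order 2)

f factors as (x^2 - 928)(x^2 - 58), so the splitting field is K = Q(sqrt(928), sqrt(58)). The squarefree part of 928 is 58 and the squarefree part of 58 is also 58, so sqrt(928) and sqrt(58) are both rational multiples of sqrt(58). Hence Q(sqrt(928)) = Q(sqrt(58)) = Q(sqrt(58)), and the splitting field collapses to a single degree-2 extension with Galois group Z/2Z.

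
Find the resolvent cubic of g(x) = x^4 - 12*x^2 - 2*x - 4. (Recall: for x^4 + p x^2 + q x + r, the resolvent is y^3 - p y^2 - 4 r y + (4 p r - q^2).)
h(y) = y^3 + 12*y^2 + 16*y + 188

Identify coefficients: p = -12, q = -2, r = -4.
Plug into h(y) = y^3 - p y^2 - 4 r y + (4 p r - q^2):
  h(y) = y^3 - (-12) y^2 - 4*(-4) y + (4*(-12)*(-4) - (-2)^2)
       = y^3 + (12) y^2 + (16) y + (188).
Simplifying: h(y) = y^3 + 12*y^2 + 16*y + 188.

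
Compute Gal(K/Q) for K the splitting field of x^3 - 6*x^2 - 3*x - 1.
Gal(K/Q) = S_3 (symmetric group of order 6)

Compute the discriminant of x^3 + (-6)*x^2 + (-3)*x + (-1): Δ = -783. Since Δ is not a rational square, the Galois group is not contained in A_3; it must be the full S_3 (irreducibility of the cubic rules out anything smaller).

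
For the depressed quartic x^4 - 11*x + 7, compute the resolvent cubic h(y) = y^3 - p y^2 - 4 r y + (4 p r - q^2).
h(y) = y^3 - 28*y - 121

Identify coefficients: p = 0, q = -11, r = 7.
Plug into h(y) = y^3 - p y^2 - 4 r y + (4 p r - q^2):
  h(y) = y^3 - (0) y^2 - 4*(7) y + (4*(0)*(7) - (-11)^2)
       = y^3 + (0) y^2 + (-28) y + (-121).
Simplifying: h(y) = y^3 - 28*y - 121.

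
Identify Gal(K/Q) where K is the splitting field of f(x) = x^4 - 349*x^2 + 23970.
Gal(K/Q) = V_4 (Klein four-group, Z/2Z × Z/2Z)

f factors as (x^2 - 255)(x^2 - 94), so the splitting field is K = Q(sqrt(255), sqrt(94)). The elements 255, 94, 23970 are all non-squares in Q, so sqrt(255) and sqrt(94) generate independent quadratic extensions. Thus [K:Q] = 4 and Gal(K/Q) is generated by the two order-2 automorphisms sqrt(255) ↦ -sqrt(255) and sqrt(94) ↦ -sqrt(94), giving V_4.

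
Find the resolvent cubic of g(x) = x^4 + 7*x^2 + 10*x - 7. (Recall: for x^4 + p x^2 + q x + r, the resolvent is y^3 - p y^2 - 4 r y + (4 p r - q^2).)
h(y) = y^3 - 7*y^2 + 28*y - 296

Identify coefficients: p = 7, q = 10, r = -7.
Plug into h(y) = y^3 - p y^2 - 4 r y + (4 p r - q^2):
  h(y) = y^3 - (7) y^2 - 4*(-7) y + (4*(7)*(-7) - (10)^2)
       = y^3 + (-7) y^2 + (28) y + (-296).
Simplifying: h(y) = y^3 - 7*y^2 + 28*y - 296.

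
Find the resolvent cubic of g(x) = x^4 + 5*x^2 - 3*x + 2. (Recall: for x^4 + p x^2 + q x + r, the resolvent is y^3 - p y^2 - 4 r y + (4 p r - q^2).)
h(y) = y^3 - 5*y^2 - 8*y + 31

Identify coefficients: p = 5, q = -3, r = 2.
Plug into h(y) = y^3 - p y^2 - 4 r y + (4 p r - q^2):
  h(y) = y^3 - (5) y^2 - 4*(2) y + (4*(5)*(2) - (-3)^2)
       = y^3 + (-5) y^2 + (-8) y + (31).
Simplifying: h(y) = y^3 - 5*y^2 - 8*y + 31.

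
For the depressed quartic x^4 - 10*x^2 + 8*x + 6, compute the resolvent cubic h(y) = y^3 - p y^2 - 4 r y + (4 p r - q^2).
h(y) = y^3 + 10*y^2 - 24*y - 304

Identify coefficients: p = -10, q = 8, r = 6.
Plug into h(y) = y^3 - p y^2 - 4 r y + (4 p r - q^2):
  h(y) = y^3 - (-10) y^2 - 4*(6) y + (4*(-10)*(6) - (8)^2)
       = y^3 + (10) y^2 + (-24) y + (-304).
Simplifying: h(y) = y^3 + 10*y^2 - 24*y - 304.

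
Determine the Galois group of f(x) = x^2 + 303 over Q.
Gal(K/Q) = Z/2Z (cyclic of order 2)

x^2 + 303 is irreducible over Q since -303 is not a rational square. The splitting field Q(sqrt(-303)) has degree 2 over Q, and its unique nontrivial automorphism is sqrt(-303) ↦ -sqrt(-303). Hence Gal(Q(sqrt(-303))/Q) = Z/2Z.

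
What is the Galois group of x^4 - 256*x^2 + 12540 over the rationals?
Gal(K/Q) = V_4 (Klein four-group, Z/2Z × Z/2Z)

f factors as (x^2 - 66)(x^2 - 190), so the splitting field is K = Q(sqrt(66), sqrt(190)). The elements 66, 190, 12540 are all non-squares in Q, so sqrt(66) and sqrt(190) generate independent quadratic extensions. Thus [K:Q] = 4 and Gal(K/Q) is generated by the two order-2 automorphisms sqrt(66) ↦ -sqrt(66) and sqrt(190) ↦ -sqrt(190), giving V_4.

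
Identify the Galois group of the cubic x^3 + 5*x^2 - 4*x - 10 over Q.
Gal(K/Q) = S_3 (symmetric group of order 6)

Compute the discriminant of x^3 + (5)*x^2 + (-4)*x + (-10): Δ = 6556. Since Δ is not a rational square, the Galois group is not contained in A_3; it must be the full S_3 (irreducibility of the cubic rules out anything smaller).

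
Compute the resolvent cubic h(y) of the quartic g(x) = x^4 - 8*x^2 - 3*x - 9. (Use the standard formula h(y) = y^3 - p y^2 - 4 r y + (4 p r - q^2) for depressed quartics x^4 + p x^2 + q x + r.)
h(y) = y^3 + 8*y^2 + 36*y + 279

Identify coefficients: p = -8, q = -3, r = -9.
Plug into h(y) = y^3 - p y^2 - 4 r y + (4 p r - q^2):
  h(y) = y^3 - (-8) y^2 - 4*(-9) y + (4*(-8)*(-9) - (-3)^2)
       = y^3 + (8) y^2 + (36) y + (279).
Simplifying: h(y) = y^3 + 8*y^2 + 36*y + 279.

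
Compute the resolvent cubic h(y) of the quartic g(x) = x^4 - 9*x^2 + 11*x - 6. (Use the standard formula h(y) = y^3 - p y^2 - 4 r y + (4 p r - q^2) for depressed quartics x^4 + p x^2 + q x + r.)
h(y) = y^3 + 9*y^2 + 24*y + 95

Identify coefficients: p = -9, q = 11, r = -6.
Plug into h(y) = y^3 - p y^2 - 4 r y + (4 p r - q^2):
  h(y) = y^3 - (-9) y^2 - 4*(-6) y + (4*(-9)*(-6) - (11)^2)
       = y^3 + (9) y^2 + (24) y + (95).
Simplifying: h(y) = y^3 + 9*y^2 + 24*y + 95.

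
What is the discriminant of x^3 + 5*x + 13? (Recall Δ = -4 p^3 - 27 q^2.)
Δ = -5063

For a depressed cubic x^3 + p x + q the discriminant is Δ = -4 p^3 - 27 q^2 = -4*(5)^3 - 27*(13)^2 = -500 - 4563 = -5063.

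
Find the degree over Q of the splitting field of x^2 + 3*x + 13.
[K:Q] = 2

The discriminant of x^2 + (3)*x + (13) is b^2 - 4c = 9 - (52) = -43. Since -43 is not a perfect square in Q, the polynomial is irreducible over Q. Its two roots generate a degree-2 extension, so [K:Q] = 2.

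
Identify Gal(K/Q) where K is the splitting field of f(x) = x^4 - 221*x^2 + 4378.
Gal(K/Q) = V_4 (Klein four-group, Z/2Z × Z/2Z)

f factors as (x^2 - 199)(x^2 - 22), so the splitting field is K = Q(sqrt(199), sqrt(22)). The elements 199, 22, 4378 are all non-squares in Q, so sqrt(199) and sqrt(22) generate independent quadratic extensions. Thus [K:Q] = 4 and Gal(K/Q) is generated by the two order-2 automorphisms sqrt(199) ↦ -sqrt(199) and sqrt(22) ↦ -sqrt(22), giving V_4.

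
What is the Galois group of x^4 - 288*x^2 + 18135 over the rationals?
Gal(K/Q) = V_4 (Klein four-group, Z/2Z × Z/2Z)

f factors as (x^2 - 195)(x^2 - 93), so the splitting field is K = Q(sqrt(195), sqrt(93)). The elements 195, 93, 18135 are all non-squares in Q, so sqrt(195) and sqrt(93) generate independent quadratic extensions. Thus [K:Q] = 4 and Gal(K/Q) is generated by the two order-2 automorphisms sqrt(195) ↦ -sqrt(195) and sqrt(93) ↦ -sqrt(93), giving V_4.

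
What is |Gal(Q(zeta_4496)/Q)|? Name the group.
|Gal(Q(zeta_4496)/Q)| = phi(4496) = 2240; group ≅ (Z/4496Z)^* ≅ Z/2Z × Z/4Z × Z/280Z

The n-th cyclotomic polynomial Φ_4496(x) is the minimal polynomial of zeta_4496 over Q and has degree phi(4496) = 2240. So Q(zeta_4496) is a degree-2240 Galois extension with Galois group (Z/4496Z)^*. By CRT, (Z/4496Z)^* ≅ (Z/16Z)^* × (Z/281Z)^*. Each prime-power unit group is (Z/16Z)^* ≅ Z/2Z × Z/4Z; (Z/281Z)^* ≅ Z/280Z. Hence Gal(Q(zeta_4496)/Q) ≅ Z/2Z × Z/4Z × Z/280Z.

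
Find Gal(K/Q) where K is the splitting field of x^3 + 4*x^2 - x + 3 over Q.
Gal(K/Q) = S_3 (symmetric group of order 6)

Compute the discriminant of x^3 + (4)*x^2 + (-1)*x + (3): Δ = -1207. Since Δ is not a rational square, the Galois group is not contained in A_3; it must be the full S_3 (irreducibility of the cubic rules out anything smaller).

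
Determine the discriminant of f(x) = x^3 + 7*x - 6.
Δ = -2344

For a depressed cubic x^3 + p x + q the discriminant is Δ = -4 p^3 - 27 q^2 = -4*(7)^3 - 27*(-6)^2 = -1372 - 972 = -2344.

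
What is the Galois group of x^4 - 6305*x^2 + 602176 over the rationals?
Gal(K/Q) = Z/2Z (cyclic of order 2)

f factors as (x^2 - 6208)(x^2 - 97), so the splitting field is K = Q(sqrt(6208), sqrt(97)). The squarefree part of 6208 is 97 and the squarefree part of 97 is also 97, so sqrt(6208) and sqrt(97) are both rational multiples of sqrt(97). Hence Q(sqrt(6208)) = Q(sqrt(97)) = Q(sqrt(97)), and the splitting field collapses to a single degree-2 extension with Galois group Z/2Z.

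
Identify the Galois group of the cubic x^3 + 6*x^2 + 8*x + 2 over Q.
Gal(K/Q) = S_3 (symmetric group of order 6)

Compute the discriminant of x^3 + (6)*x^2 + (8)*x + (2): Δ = 148. Since Δ is not a rational square, the Galois group is not contained in A_3; it must be the full S_3 (irreducibility of the cubic rules out anything smaller).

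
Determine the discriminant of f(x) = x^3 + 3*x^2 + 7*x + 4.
Δ = -283

For x^3 + a x^2 + b x + c the discriminant is Δ = 18 a b c - 4 a^3 c + a^2 b^2 - 4 b^3 - 27 c^2.
Plug a = 3, b = 7, c = 4:
  18*(3)*(7)*(4) - 4*(3)^3*(4) + (3)^2*(7)^2 - 4*(7)^3 - 27*(4)^2
  = 1512 + (-432) + 441 + (-1372) + (-432)
  = -283.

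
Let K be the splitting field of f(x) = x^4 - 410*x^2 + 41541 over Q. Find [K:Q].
[K:Q] = 4

f factors as (x^2 - 183)(x^2 - 227); the splitting field is K = Q(sqrt(183), sqrt(227)). Since 183, 227, and 41541 are all non-squares in Q, the three subfields Q(sqrt(183)), Q(sqrt(227)), Q(sqrt(41541)) are distinct degree-2 extensions, so [K:Q] = 4 (Klein four Galois group).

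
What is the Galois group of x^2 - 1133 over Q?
Gal(K/Q) = Z/2Z (cyclic of order 2)

x^2 - 1133 is irreducible over Q since 1133 is not a rational square. The splitting field Q(sqrt(1133)) has degree 2 over Q, and its unique nontrivial automorphism is sqrt(1133) ↦ -sqrt(1133). Hence Gal(Q(sqrt(1133))/Q) = Z/2Z.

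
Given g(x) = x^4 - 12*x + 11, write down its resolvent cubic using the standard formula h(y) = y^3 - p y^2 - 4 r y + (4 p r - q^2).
h(y) = y^3 - 44*y - 144

Identify coefficients: p = 0, q = -12, r = 11.
Plug into h(y) = y^3 - p y^2 - 4 r y + (4 p r - q^2):
  h(y) = y^3 - (0) y^2 - 4*(11) y + (4*(0)*(11) - (-12)^2)
       = y^3 + (0) y^2 + (-44) y + (-144).
Simplifying: h(y) = y^3 - 44*y - 144.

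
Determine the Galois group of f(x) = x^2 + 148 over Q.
Gal(K/Q) = Z/2Z (cyclic of order 2)

x^2 + 148 is irreducible over Q since -148 is not a rational square. The splitting field Q(sqrt(-148)) has degree 2 over Q, and its unique nontrivial automorphism is sqrt(-148) ↦ -sqrt(-148). Hence Gal(Q(sqrt(-148))/Q) = Z/2Z.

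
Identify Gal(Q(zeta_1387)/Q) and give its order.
|Gal(Q(zeta_1387)/Q)| = phi(1387) = 1296; group ≅ (Z/1387Z)^* ≅ Z/18Z × Z/72Z

The n-th cyclotomic polynomial Φ_1387(x) is the minimal polynomial of zeta_1387 over Q and has degree phi(1387) = 1296. So Q(zeta_1387) is a degree-1296 Galois extension with Galois group (Z/1387Z)^*. By CRT, (Z/1387Z)^* ≅ (Z/19Z)^* × (Z/73Z)^*. Each prime-power unit group is (Z/19Z)^* ≅ Z/18Z; (Z/73Z)^* ≅ Z/72Z. Hence Gal(Q(zeta_1387)/Q) ≅ Z/18Z × Z/72Z.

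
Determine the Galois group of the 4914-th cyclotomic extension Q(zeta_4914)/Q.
|Gal(Q(zeta_4914)/Q)| = phi(4914) = 1296; group ≅ (Z/4914Z)^* ≅ Z/6Z × Z/12Z × Z/18Z

The n-th cyclotomic polynomial Φ_4914(x) is the minimal polynomial of zeta_4914 over Q and has degree phi(4914) = 1296. So Q(zeta_4914) is a degree-1296 Galois extension with Galois group (Z/4914Z)^*. By CRT, (Z/4914Z)^* ≅ (Z/2Z)^* × (Z/27Z)^* × (Z/7Z)^* × (Z/13Z)^*. Each prime-power unit group is (Z/2Z)^* ≅ trivial group (order 1); (Z/27Z)^* ≅ Z/18Z; (Z/7Z)^* ≅ Z/6Z; (Z/13Z)^* ≅ Z/12Z. Hence Gal(Q(zeta_4914)/Q) ≅ Z/6Z × Z/12Z × Z/18Z.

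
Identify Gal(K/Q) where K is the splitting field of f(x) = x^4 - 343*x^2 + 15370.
Gal(K/Q) = V_4 (Klein four-group, Z/2Z × Z/2Z)

f factors as (x^2 - 290)(x^2 - 53), so the splitting field is K = Q(sqrt(290), sqrt(53)). The elements 290, 53, 15370 are all non-squares in Q, so sqrt(290) and sqrt(53) generate independent quadratic extensions. Thus [K:Q] = 4 and Gal(K/Q) is generated by the two order-2 automorphisms sqrt(290) ↦ -sqrt(290) and sqrt(53) ↦ -sqrt(53), giving V_4.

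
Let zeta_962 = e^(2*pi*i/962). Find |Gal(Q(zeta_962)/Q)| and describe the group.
|Gal(Q(zeta_962)/Q)| = phi(962) = 432; group ≅ (Z/962Z)^* ≅ Z/12Z × Z/36Z

The n-th cyclotomic polynomial Φ_962(x) is the minimal polynomial of zeta_962 over Q and has degree phi(962) = 432. So Q(zeta_962) is a degree-432 Galois extension with Galois group (Z/962Z)^*. By CRT, (Z/962Z)^* ≅ (Z/2Z)^* × (Z/13Z)^* × (Z/37Z)^*. Each prime-power unit group is (Z/2Z)^* ≅ trivial group (order 1); (Z/13Z)^* ≅ Z/12Z; (Z/37Z)^* ≅ Z/36Z. Hence Gal(Q(zeta_962)/Q) ≅ Z/12Z × Z/36Z.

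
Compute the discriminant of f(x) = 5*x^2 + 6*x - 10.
Δ = 236

For a quadratic a x^2 + b x + c the discriminant is Δ = b^2 - 4ac = (6)^2 - 4*(5)*(-10) = 36 - (-200) = 236.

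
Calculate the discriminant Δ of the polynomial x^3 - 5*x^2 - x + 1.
Δ = 592

For x^3 + a x^2 + b x + c the discriminant is Δ = 18 a b c - 4 a^3 c + a^2 b^2 - 4 b^3 - 27 c^2.
Plug a = -5, b = -1, c = 1:
  18*(-5)*(-1)*(1) - 4*(-5)^3*(1) + (-5)^2*(-1)^2 - 4*(-1)^3 - 27*(1)^2
  = 90 + (500) + 25 + (4) + (-27)
  = 592.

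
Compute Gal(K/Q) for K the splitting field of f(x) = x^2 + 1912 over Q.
Gal(K/Q) = Z/2Z (cyclic of order 2)

x^2 + 1912 is irreducible over Q since -1912 is not a rational square. The splitting field Q(sqrt(-1912)) has degree 2 over Q, and its unique nontrivial automorphism is sqrt(-1912) ↦ -sqrt(-1912). Hence Gal(Q(sqrt(-1912))/Q) = Z/2Z.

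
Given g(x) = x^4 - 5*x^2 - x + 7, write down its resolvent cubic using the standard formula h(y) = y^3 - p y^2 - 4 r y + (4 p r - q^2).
h(y) = y^3 + 5*y^2 - 28*y - 141

Identify coefficients: p = -5, q = -1, r = 7.
Plug into h(y) = y^3 - p y^2 - 4 r y + (4 p r - q^2):
  h(y) = y^3 - (-5) y^2 - 4*(7) y + (4*(-5)*(7) - (-1)^2)
       = y^3 + (5) y^2 + (-28) y + (-141).
Simplifying: h(y) = y^3 + 5*y^2 - 28*y - 141.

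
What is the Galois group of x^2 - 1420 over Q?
Gal(K/Q) = Z/2Z (cyclic of order 2)

x^2 - 1420 is irreducible over Q since 1420 is not a rational square. The splitting field Q(sqrt(1420)) has degree 2 over Q, and its unique nontrivial automorphism is sqrt(1420) ↦ -sqrt(1420). Hence Gal(Q(sqrt(1420))/Q) = Z/2Z.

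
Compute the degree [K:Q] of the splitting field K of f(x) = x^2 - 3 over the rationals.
[K:Q] = 2

The polynomial x^2 - 3 is irreducible over Q since 3 is not a perfect square. Its splitting field is Q(sqrt(3)), which has degree 2 over Q.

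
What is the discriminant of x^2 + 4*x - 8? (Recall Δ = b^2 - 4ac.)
Δ = 48

For a quadratic a x^2 + b x + c the discriminant is Δ = b^2 - 4ac = (4)^2 - 4*(1)*(-8) = 16 - (-32) = 48.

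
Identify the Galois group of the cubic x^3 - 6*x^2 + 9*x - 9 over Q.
Gal(K/Q) = S_3 (symmetric group of order 6)

Compute the discriminant of x^3 + (-6)*x^2 + (9)*x + (-9): Δ = -1215. Since Δ is not a rational square, the Galois group is not contained in A_3; it must be the full S_3 (irreducibility of the cubic rules out anything smaller).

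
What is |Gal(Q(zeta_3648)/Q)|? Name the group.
|Gal(Q(zeta_3648)/Q)| = phi(3648) = 1152; group ≅ (Z/3648Z)^* ≅ Z/2Z × Z/2Z × Z/16Z × Z/18Z

The n-th cyclotomic polynomial Φ_3648(x) is the minimal polynomial of zeta_3648 over Q and has degree phi(3648) = 1152. So Q(zeta_3648) is a degree-1152 Galois extension with Galois group (Z/3648Z)^*. By CRT, (Z/3648Z)^* ≅ (Z/64Z)^* × (Z/3Z)^* × (Z/19Z)^*. Each prime-power unit group is (Z/64Z)^* ≅ Z/2Z × Z/16Z; (Z/3Z)^* ≅ Z/2Z; (Z/19Z)^* ≅ Z/18Z. Hence Gal(Q(zeta_3648)/Q) ≅ Z/2Z × Z/2Z × Z/16Z × Z/18Z.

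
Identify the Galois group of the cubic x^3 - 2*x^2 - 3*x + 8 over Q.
Gal(K/Q) = S_3 (symmetric group of order 6)

Compute the discriminant of x^3 + (-2)*x^2 + (-3)*x + (8): Δ = -464. Since Δ is not a rational square, the Galois group is not contained in A_3; it must be the full S_3 (irreducibility of the cubic rules out anything smaller).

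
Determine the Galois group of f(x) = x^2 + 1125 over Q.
Gal(K/Q) = Z/2Z (cyclic of order 2)

x^2 + 1125 is irreducible over Q since -1125 is not a rational square. The splitting field Q(sqrt(-1125)) has degree 2 over Q, and its unique nontrivial automorphism is sqrt(-1125) ↦ -sqrt(-1125). Hence Gal(Q(sqrt(-1125))/Q) = Z/2Z.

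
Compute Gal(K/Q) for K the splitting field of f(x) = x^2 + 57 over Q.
Gal(K/Q) = Z/2Z (cyclic of order 2)

x^2 + 57 is irreducible over Q since -57 is not a rational square. The splitting field Q(sqrt(-57)) has degree 2 over Q, and its unique nontrivial automorphism is sqrt(-57) ↦ -sqrt(-57). Hence Gal(Q(sqrt(-57))/Q) = Z/2Z.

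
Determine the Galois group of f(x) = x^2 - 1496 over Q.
Gal(K/Q) = Z/2Z (cyclic of order 2)

x^2 - 1496 is irreducible over Q since 1496 is not a rational square. The splitting field Q(sqrt(1496)) has degree 2 over Q, and its unique nontrivial automorphism is sqrt(1496) ↦ -sqrt(1496). Hence Gal(Q(sqrt(1496))/Q) = Z/2Z.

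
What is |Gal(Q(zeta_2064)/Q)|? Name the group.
|Gal(Q(zeta_2064)/Q)| = phi(2064) = 672; group ≅ (Z/2064Z)^* ≅ Z/2Z × Z/2Z × Z/4Z × Z/42Z

The n-th cyclotomic polynomial Φ_2064(x) is the minimal polynomial of zeta_2064 over Q and has degree phi(2064) = 672. So Q(zeta_2064) is a degree-672 Galois extension with Galois group (Z/2064Z)^*. By CRT, (Z/2064Z)^* ≅ (Z/16Z)^* × (Z/3Z)^* × (Z/43Z)^*. Each prime-power unit group is (Z/16Z)^* ≅ Z/2Z × Z/4Z; (Z/3Z)^* ≅ Z/2Z; (Z/43Z)^* ≅ Z/42Z. Hence Gal(Q(zeta_2064)/Q) ≅ Z/2Z × Z/2Z × Z/4Z × Z/42Z.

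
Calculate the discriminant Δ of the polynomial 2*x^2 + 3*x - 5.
Δ = 49

For a quadratic a x^2 + b x + c the discriminant is Δ = b^2 - 4ac = (3)^2 - 4*(2)*(-5) = 9 - (-40) = 49.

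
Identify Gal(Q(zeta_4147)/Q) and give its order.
|Gal(Q(zeta_4147)/Q)| = phi(4147) = 3360; group ≅ (Z/4147Z)^* ≅ Z/10Z × Z/12Z × Z/28Z

The n-th cyclotomic polynomial Φ_4147(x) is the minimal polynomial of zeta_4147 over Q and has degree phi(4147) = 3360. So Q(zeta_4147) is a degree-3360 Galois extension with Galois group (Z/4147Z)^*. By CRT, (Z/4147Z)^* ≅ (Z/11Z)^* × (Z/13Z)^* × (Z/29Z)^*. Each prime-power unit group is (Z/11Z)^* ≅ Z/10Z; (Z/13Z)^* ≅ Z/12Z; (Z/29Z)^* ≅ Z/28Z. Hence Gal(Q(zeta_4147)/Q) ≅ Z/10Z × Z/12Z × Z/28Z.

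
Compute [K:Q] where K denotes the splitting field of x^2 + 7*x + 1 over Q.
[K:Q] = 2

The discriminant of x^2 + (7)*x + (1) is b^2 - 4c = 49 - (4) = 45. Since 45 is not a perfect square in Q, the polynomial is irreducible over Q. Its two roots generate a degree-2 extension, so [K:Q] = 2.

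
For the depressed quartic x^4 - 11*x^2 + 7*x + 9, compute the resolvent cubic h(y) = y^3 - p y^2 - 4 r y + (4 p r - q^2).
h(y) = y^3 + 11*y^2 - 36*y - 445

Identify coefficients: p = -11, q = 7, r = 9.
Plug into h(y) = y^3 - p y^2 - 4 r y + (4 p r - q^2):
  h(y) = y^3 - (-11) y^2 - 4*(9) y + (4*(-11)*(9) - (7)^2)
       = y^3 + (11) y^2 + (-36) y + (-445).
Simplifying: h(y) = y^3 + 11*y^2 - 36*y - 445.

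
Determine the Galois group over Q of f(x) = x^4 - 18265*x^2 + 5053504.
Gal(K/Q) = Z/2Z (cyclic of order 2)

f factors as (x^2 - 281)(x^2 - 17984), so the splitting field is K = Q(sqrt(281), sqrt(17984)). The squarefree part of 281 is 281 and the squarefree part of 17984 is also 281, so sqrt(281) and sqrt(17984) are both rational multiples of sqrt(281). Hence Q(sqrt(281)) = Q(sqrt(17984)) = Q(sqrt(281)), and the splitting field collapses to a single degree-2 extension with Galois group Z/2Z.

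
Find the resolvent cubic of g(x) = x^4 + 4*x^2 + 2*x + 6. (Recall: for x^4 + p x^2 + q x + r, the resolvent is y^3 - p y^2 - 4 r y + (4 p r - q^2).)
h(y) = y^3 - 4*y^2 - 24*y + 92

Identify coefficients: p = 4, q = 2, r = 6.
Plug into h(y) = y^3 - p y^2 - 4 r y + (4 p r - q^2):
  h(y) = y^3 - (4) y^2 - 4*(6) y + (4*(4)*(6) - (2)^2)
       = y^3 + (-4) y^2 + (-24) y + (92).
Simplifying: h(y) = y^3 - 4*y^2 - 24*y + 92.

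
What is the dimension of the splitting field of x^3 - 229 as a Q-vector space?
[K:Q] = 6

x^3 - 229 has one real root r = 229^(1/3) and two complex roots r*zeta_3, r*zeta_3^2 where zeta_3 = e^(2*pi*i/3). The splitting field is Q(r, zeta_3). [Q(r):Q] = 3 and [Q(zeta_3):Q] = 2 with gcd = 1, so [Q(r, zeta_3):Q] = 3 * 2 = 6.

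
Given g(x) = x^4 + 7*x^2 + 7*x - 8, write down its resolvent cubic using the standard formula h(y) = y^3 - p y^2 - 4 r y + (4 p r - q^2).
h(y) = y^3 - 7*y^2 + 32*y - 273

Identify coefficients: p = 7, q = 7, r = -8.
Plug into h(y) = y^3 - p y^2 - 4 r y + (4 p r - q^2):
  h(y) = y^3 - (7) y^2 - 4*(-8) y + (4*(7)*(-8) - (7)^2)
       = y^3 + (-7) y^2 + (32) y + (-273).
Simplifying: h(y) = y^3 - 7*y^2 + 32*y - 273.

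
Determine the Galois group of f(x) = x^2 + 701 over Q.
Gal(K/Q) = Z/2Z (cyclic of order 2)

x^2 + 701 is irreducible over Q since -701 is not a rational square. The splitting field Q(sqrt(-701)) has degree 2 over Q, and its unique nontrivial automorphism is sqrt(-701) ↦ -sqrt(-701). Hence Gal(Q(sqrt(-701))/Q) = Z/2Z.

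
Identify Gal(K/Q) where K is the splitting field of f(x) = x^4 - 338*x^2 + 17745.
Gal(K/Q) = V_4 (Klein four-group, Z/2Z × Z/2Z)

f factors as (x^2 - 65)(x^2 - 273), so the splitting field is K = Q(sqrt(65), sqrt(273)). The elements 65, 273, 17745 are all non-squares in Q, so sqrt(65) and sqrt(273) generate independent quadratic extensions. Thus [K:Q] = 4 and Gal(K/Q) is generated by the two order-2 automorphisms sqrt(65) ↦ -sqrt(65) and sqrt(273) ↦ -sqrt(273), giving V_4.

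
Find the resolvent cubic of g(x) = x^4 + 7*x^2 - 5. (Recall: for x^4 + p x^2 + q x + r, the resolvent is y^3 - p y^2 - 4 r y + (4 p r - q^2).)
h(y) = y^3 - 7*y^2 + 20*y - 140

Identify coefficients: p = 7, q = 0, r = -5.
Plug into h(y) = y^3 - p y^2 - 4 r y + (4 p r - q^2):
  h(y) = y^3 - (7) y^2 - 4*(-5) y + (4*(7)*(-5) - (0)^2)
       = y^3 + (-7) y^2 + (20) y + (-140).
Simplifying: h(y) = y^3 - 7*y^2 + 20*y - 140.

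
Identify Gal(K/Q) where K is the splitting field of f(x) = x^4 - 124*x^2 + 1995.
Gal(K/Q) = V_4 (Klein four-group, Z/2Z × Z/2Z)

f factors as (x^2 - 19)(x^2 - 105), so the splitting field is K = Q(sqrt(19), sqrt(105)). The elements 19, 105, 1995 are all non-squares in Q, so sqrt(19) and sqrt(105) generate independent quadratic extensions. Thus [K:Q] = 4 and Gal(K/Q) is generated by the two order-2 automorphisms sqrt(19) ↦ -sqrt(19) and sqrt(105) ↦ -sqrt(105), giving V_4.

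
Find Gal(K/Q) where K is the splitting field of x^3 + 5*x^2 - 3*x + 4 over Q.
Gal(K/Q) = S_3 (symmetric group of order 6)

Compute the discriminant of x^3 + (5)*x^2 + (-3)*x + (4): Δ = -3179. Since Δ is not a rational square, the Galois group is not contained in A_3; it must be the full S_3 (irreducibility of the cubic rules out anything smaller).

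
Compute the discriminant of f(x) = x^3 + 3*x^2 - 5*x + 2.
Δ = -139

For x^3 + a x^2 + b x + c the discriminant is Δ = 18 a b c - 4 a^3 c + a^2 b^2 - 4 b^3 - 27 c^2.
Plug a = 3, b = -5, c = 2:
  18*(3)*(-5)*(2) - 4*(3)^3*(2) + (3)^2*(-5)^2 - 4*(-5)^3 - 27*(2)^2
  = -540 + (-216) + 225 + (500) + (-108)
  = -139.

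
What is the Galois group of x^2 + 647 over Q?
Gal(K/Q) = Z/2Z (cyclic of order 2)

x^2 + 647 is irreducible over Q since -647 is not a rational square. The splitting field Q(sqrt(-647)) has degree 2 over Q, and its unique nontrivial automorphism is sqrt(-647) ↦ -sqrt(-647). Hence Gal(Q(sqrt(-647))/Q) = Z/2Z.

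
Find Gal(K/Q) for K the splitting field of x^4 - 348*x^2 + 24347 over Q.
Gal(K/Q) = V_4 (Klein four-group, Z/2Z × Z/2Z)

f factors as (x^2 - 251)(x^2 - 97), so the splitting field is K = Q(sqrt(251), sqrt(97)). The elements 251, 97, 24347 are all non-squares in Q, so sqrt(251) and sqrt(97) generate independent quadratic extensions. Thus [K:Q] = 4 and Gal(K/Q) is generated by the two order-2 automorphisms sqrt(251) ↦ -sqrt(251) and sqrt(97) ↦ -sqrt(97), giving V_4.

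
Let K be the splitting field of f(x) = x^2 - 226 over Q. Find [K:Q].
[K:Q] = 2

The polynomial x^2 - 226 is irreducible over Q since 226 is not a perfect square. Its splitting field is Q(sqrt(226)), which has degree 2 over Q.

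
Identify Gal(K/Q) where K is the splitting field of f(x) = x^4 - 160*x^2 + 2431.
Gal(K/Q) = V_4 (Klein four-group, Z/2Z × Z/2Z)

f factors as (x^2 - 143)(x^2 - 17), so the splitting field is K = Q(sqrt(143), sqrt(17)). The elements 143, 17, 2431 are all non-squares in Q, so sqrt(143) and sqrt(17) generate independent quadratic extensions. Thus [K:Q] = 4 and Gal(K/Q) is generated by the two order-2 automorphisms sqrt(143) ↦ -sqrt(143) and sqrt(17) ↦ -sqrt(17), giving V_4.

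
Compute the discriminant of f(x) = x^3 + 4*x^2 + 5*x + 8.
Δ = -996

For x^3 + a x^2 + b x + c the discriminant is Δ = 18 a b c - 4 a^3 c + a^2 b^2 - 4 b^3 - 27 c^2.
Plug a = 4, b = 5, c = 8:
  18*(4)*(5)*(8) - 4*(4)^3*(8) + (4)^2*(5)^2 - 4*(5)^3 - 27*(8)^2
  = 2880 + (-2048) + 400 + (-500) + (-1728)
  = -996.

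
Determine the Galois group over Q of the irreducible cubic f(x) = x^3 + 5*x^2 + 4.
Gal(K/Q) = S_3 (symmetric group of order 6)

Compute the discriminant of x^3 + (5)*x^2 + (0)*x + (4): Δ = -2432. Since Δ is not a rational square, the Galois group is not contained in A_3; it must be the full S_3 (irreducibility of the cubic rules out anything smaller).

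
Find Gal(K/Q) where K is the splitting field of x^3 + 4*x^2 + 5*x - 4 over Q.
Gal(K/Q) = S_3 (symmetric group of order 6)

Compute the discriminant of x^3 + (4)*x^2 + (5)*x + (-4): Δ = -948. Since Δ is not a rational square, the Galois group is not contained in A_3; it must be the full S_3 (irreducibility of the cubic rules out anything smaller).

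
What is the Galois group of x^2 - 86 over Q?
Gal(K/Q) = Z/2Z (cyclic of order 2)

x^2 - 86 is irreducible over Q since 86 is not a rational square. The splitting field Q(sqrt(86)) has degree 2 over Q, and its unique nontrivial automorphism is sqrt(86) ↦ -sqrt(86). Hence Gal(Q(sqrt(86))/Q) = Z/2Z.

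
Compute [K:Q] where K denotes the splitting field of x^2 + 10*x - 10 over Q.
[K:Q] = 2

The discriminant of x^2 + (10)*x + (-10) is b^2 - 4c = 100 - (-40) = 140. Since 140 is not a perfect square in Q, the polynomial is irreducible over Q. Its two roots generate a degree-2 extension, so [K:Q] = 2.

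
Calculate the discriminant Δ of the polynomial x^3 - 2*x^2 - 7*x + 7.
Δ = 2233

For x^3 + a x^2 + b x + c the discriminant is Δ = 18 a b c - 4 a^3 c + a^2 b^2 - 4 b^3 - 27 c^2.
Plug a = -2, b = -7, c = 7:
  18*(-2)*(-7)*(7) - 4*(-2)^3*(7) + (-2)^2*(-7)^2 - 4*(-7)^3 - 27*(7)^2
  = 1764 + (224) + 196 + (1372) + (-1323)
  = 2233.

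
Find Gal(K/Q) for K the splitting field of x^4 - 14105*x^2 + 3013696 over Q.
Gal(K/Q) = Z/2Z (cyclic of order 2)

f factors as (x^2 - 13888)(x^2 - 217), so the splitting field is K = Q(sqrt(13888), sqrt(217)). The squarefree part of 13888 is 217 and the squarefree part of 217 is also 217, so sqrt(13888) and sqrt(217) are both rational multiples of sqrt(217). Hence Q(sqrt(13888)) = Q(sqrt(217)) = Q(sqrt(217)), and the splitting field collapses to a single degree-2 extension with Galois group Z/2Z.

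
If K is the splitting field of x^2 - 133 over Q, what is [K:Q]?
[K:Q] = 2

The polynomial x^2 - 133 is irreducible over Q since 133 is not a perfect square. Its splitting field is Q(sqrt(133)), which has degree 2 over Q.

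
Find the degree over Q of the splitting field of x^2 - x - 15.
[K:Q] = 2

The discriminant of x^2 + (-1)*x + (-15) is b^2 - 4c = 1 - (-60) = 61. Since 61 is not a perfect square in Q, the polynomial is irreducible over Q. Its two roots generate a degree-2 extension, so [K:Q] = 2.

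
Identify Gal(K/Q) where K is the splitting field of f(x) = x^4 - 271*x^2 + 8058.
Gal(K/Q) = V_4 (Klein four-group, Z/2Z × Z/2Z)

f factors as (x^2 - 34)(x^2 - 237), so the splitting field is K = Q(sqrt(34), sqrt(237)). The elements 34, 237, 8058 are all non-squares in Q, so sqrt(34) and sqrt(237) generate independent quadratic extensions. Thus [K:Q] = 4 and Gal(K/Q) is generated by the two order-2 automorphisms sqrt(34) ↦ -sqrt(34) and sqrt(237) ↦ -sqrt(237), giving V_4.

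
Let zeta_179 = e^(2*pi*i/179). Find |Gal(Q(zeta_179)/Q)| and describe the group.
|Gal(Q(zeta_179)/Q)| = phi(179) = 178; group ≅ (Z/179Z)^* ≅ Z/178Z

The n-th cyclotomic polynomial Φ_179(x) is the minimal polynomial of zeta_179 over Q and has degree phi(179) = 178. So Q(zeta_179) is a degree-178 Galois extension with Galois group (Z/179Z)^*. (Z/179Z)^* is cyclic since 179 is an odd prime power (or 4). Hence Gal(Q(zeta_179)/Q) ≅ Z/178Z.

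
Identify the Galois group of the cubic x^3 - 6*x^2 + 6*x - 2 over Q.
Gal(K/Q) = S_3 (symmetric group of order 6)

Compute the discriminant of x^3 + (-6)*x^2 + (6)*x + (-2): Δ = -108. Since Δ is not a rational square, the Galois group is not contained in A_3; it must be the full S_3 (irreducibility of the cubic rules out anything smaller).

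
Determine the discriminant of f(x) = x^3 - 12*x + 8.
Δ = 5184

For a depressed cubic x^3 + p x + q the discriminant is Δ = -4 p^3 - 27 q^2 = -4*(-12)^3 - 27*(8)^2 = 6912 - 1728 = 5184.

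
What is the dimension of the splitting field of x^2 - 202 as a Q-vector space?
[K:Q] = 2

The polynomial x^2 - 202 is irreducible over Q since 202 is not a perfect square. Its splitting field is Q(sqrt(202)), which has degree 2 over Q.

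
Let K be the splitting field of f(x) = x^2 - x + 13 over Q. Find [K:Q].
[K:Q] = 2

The discriminant of x^2 + (-1)*x + (13) is b^2 - 4c = 1 - (52) = -51. Since -51 is not a perfect square in Q, the polynomial is irreducible over Q. Its two roots generate a degree-2 extension, so [K:Q] = 2.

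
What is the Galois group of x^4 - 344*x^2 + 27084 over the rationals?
Gal(K/Q) = V_4 (Klein four-group, Z/2Z × Z/2Z)

f factors as (x^2 - 222)(x^2 - 122), so the splitting field is K = Q(sqrt(222), sqrt(122)). The elements 222, 122, 27084 are all non-squares in Q, so sqrt(222) and sqrt(122) generate independent quadratic extensions. Thus [K:Q] = 4 and Gal(K/Q) is generated by the two order-2 automorphisms sqrt(222) ↦ -sqrt(222) and sqrt(122) ↦ -sqrt(122), giving V_4.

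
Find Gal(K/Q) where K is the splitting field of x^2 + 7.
Gal(K/Q) = Z/2Z (cyclic of order 2)

x^2 + 7 is irreducible over Q since -7 is not a rational square. The splitting field Q(sqrt(-7)) has degree 2 over Q, and its unique nontrivial automorphism is sqrt(-7) ↦ -sqrt(-7). Hence Gal(Q(sqrt(-7))/Q) = Z/2Z.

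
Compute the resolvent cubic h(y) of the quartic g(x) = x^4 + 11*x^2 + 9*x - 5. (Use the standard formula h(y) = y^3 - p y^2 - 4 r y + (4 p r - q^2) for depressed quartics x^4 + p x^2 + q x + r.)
h(y) = y^3 - 11*y^2 + 20*y - 301

Identify coefficients: p = 11, q = 9, r = -5.
Plug into h(y) = y^3 - p y^2 - 4 r y + (4 p r - q^2):
  h(y) = y^3 - (11) y^2 - 4*(-5) y + (4*(11)*(-5) - (9)^2)
       = y^3 + (-11) y^2 + (20) y + (-301).
Simplifying: h(y) = y^3 - 11*y^2 + 20*y - 301.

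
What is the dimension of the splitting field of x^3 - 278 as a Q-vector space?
[K:Q] = 6

x^3 - 278 has one real root r = 278^(1/3) and two complex roots r*zeta_3, r*zeta_3^2 where zeta_3 = e^(2*pi*i/3). The splitting field is Q(r, zeta_3). [Q(r):Q] = 3 and [Q(zeta_3):Q] = 2 with gcd = 1, so [Q(r, zeta_3):Q] = 3 * 2 = 6.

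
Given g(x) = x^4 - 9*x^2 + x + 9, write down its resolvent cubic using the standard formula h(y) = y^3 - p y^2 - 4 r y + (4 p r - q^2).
h(y) = y^3 + 9*y^2 - 36*y - 325

Identify coefficients: p = -9, q = 1, r = 9.
Plug into h(y) = y^3 - p y^2 - 4 r y + (4 p r - q^2):
  h(y) = y^3 - (-9) y^2 - 4*(9) y + (4*(-9)*(9) - (1)^2)
       = y^3 + (9) y^2 + (-36) y + (-325).
Simplifying: h(y) = y^3 + 9*y^2 - 36*y - 325.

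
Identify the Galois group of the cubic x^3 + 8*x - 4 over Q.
Gal(K/Q) = S_3 (symmetric group of order 6)

Compute the discriminant of x^3 + (0)*x^2 + (8)*x + (-4): Δ = -2480. Since Δ is not a rational square, the Galois group is not contained in A_3; it must be the full S_3 (irreducibility of the cubic rules out anything smaller).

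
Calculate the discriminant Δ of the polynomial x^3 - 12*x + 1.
Δ = 6885

For a depressed cubic x^3 + p x + q the discriminant is Δ = -4 p^3 - 27 q^2 = -4*(-12)^3 - 27*(1)^2 = 6912 - 27 = 6885.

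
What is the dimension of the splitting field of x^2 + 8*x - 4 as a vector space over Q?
[K:Q] = 2

The discriminant of x^2 + (8)*x + (-4) is b^2 - 4c = 64 - (-16) = 80. Since 80 is not a perfect square in Q, the polynomial is irreducible over Q. Its two roots generate a degree-2 extension, so [K:Q] = 2.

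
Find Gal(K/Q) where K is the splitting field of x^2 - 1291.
Gal(K/Q) = Z/2Z (cyclic of order 2)

x^2 - 1291 is irreducible over Q since 1291 is not a rational square. The splitting field Q(sqrt(1291)) has degree 2 over Q, and its unique nontrivial automorphism is sqrt(1291) ↦ -sqrt(1291). Hence Gal(Q(sqrt(1291))/Q) = Z/2Z.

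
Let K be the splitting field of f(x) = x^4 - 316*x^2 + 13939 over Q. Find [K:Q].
[K:Q] = 4

f factors as (x^2 - 53)(x^2 - 263); the splitting field is K = Q(sqrt(53), sqrt(263)). Since 53, 263, and 13939 are all non-squares in Q, the three subfields Q(sqrt(53)), Q(sqrt(263)), Q(sqrt(13939)) are distinct degree-2 extensions, so [K:Q] = 4 (Klein four Galois group).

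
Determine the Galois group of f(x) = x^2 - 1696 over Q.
Gal(K/Q) = Z/2Z (cyclic of order 2)

x^2 - 1696 is irreducible over Q since 1696 is not a rational square. The splitting field Q(sqrt(1696)) has degree 2 over Q, and its unique nontrivial automorphism is sqrt(1696) ↦ -sqrt(1696). Hence Gal(Q(sqrt(1696))/Q) = Z/2Z.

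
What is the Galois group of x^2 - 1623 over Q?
Gal(K/Q) = Z/2Z (cyclic of order 2)

x^2 - 1623 is irreducible over Q since 1623 is not a rational square. The splitting field Q(sqrt(1623)) has degree 2 over Q, and its unique nontrivial automorphism is sqrt(1623) ↦ -sqrt(1623). Hence Gal(Q(sqrt(1623))/Q) = Z/2Z.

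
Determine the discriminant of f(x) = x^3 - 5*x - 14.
Δ = -4792

For a depressed cubic x^3 + p x + q the discriminant is Δ = -4 p^3 - 27 q^2 = -4*(-5)^3 - 27*(-14)^2 = 500 - 5292 = -4792.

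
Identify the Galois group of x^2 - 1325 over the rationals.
Gal(K/Q) = Z/2Z (cyclic of order 2)

x^2 - 1325 is irreducible over Q since 1325 is not a rational square. The splitting field Q(sqrt(1325)) has degree 2 over Q, and its unique nontrivial automorphism is sqrt(1325) ↦ -sqrt(1325). Hence Gal(Q(sqrt(1325))/Q) = Z/2Z.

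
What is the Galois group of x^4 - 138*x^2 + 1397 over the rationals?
Gal(K/Q) = V_4 (Klein four-group, Z/2Z × Z/2Z)

f factors as (x^2 - 11)(x^2 - 127), so the splitting field is K = Q(sqrt(11), sqrt(127)). The elements 11, 127, 1397 are all non-squares in Q, so sqrt(11) and sqrt(127) generate independent quadratic extensions. Thus [K:Q] = 4 and Gal(K/Q) is generated by the two order-2 automorphisms sqrt(11) ↦ -sqrt(11) and sqrt(127) ↦ -sqrt(127), giving V_4.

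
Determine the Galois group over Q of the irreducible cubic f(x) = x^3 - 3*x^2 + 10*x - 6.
Gal(K/Q) = S_3 (symmetric group of order 6)

Compute the discriminant of x^3 + (-3)*x^2 + (10)*x + (-6): Δ = -1480. Since Δ is not a rational square, the Galois group is not contained in A_3; it must be the full S_3 (irreducibility of the cubic rules out anything smaller).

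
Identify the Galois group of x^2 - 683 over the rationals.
Gal(K/Q) = Z/2Z (cyclic of order 2)

x^2 - 683 is irreducible over Q since 683 is not a rational square. The splitting field Q(sqrt(683)) has degree 2 over Q, and its unique nontrivial automorphism is sqrt(683) ↦ -sqrt(683). Hence Gal(Q(sqrt(683))/Q) = Z/2Z.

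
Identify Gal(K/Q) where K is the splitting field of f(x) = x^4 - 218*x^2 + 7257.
Gal(K/Q) = V_4 (Klein four-group, Z/2Z × Z/2Z)

f factors as (x^2 - 177)(x^2 - 41), so the splitting field is K = Q(sqrt(177), sqrt(41)). The elements 177, 41, 7257 are all non-squares in Q, so sqrt(177) and sqrt(41) generate independent quadratic extensions. Thus [K:Q] = 4 and Gal(K/Q) is generated by the two order-2 automorphisms sqrt(177) ↦ -sqrt(177) and sqrt(41) ↦ -sqrt(41), giving V_4.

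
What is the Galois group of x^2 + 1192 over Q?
Gal(K/Q) = Z/2Z (cyclic of order 2)

x^2 + 1192 is irreducible over Q since -1192 is not a rational square. The splitting field Q(sqrt(-1192)) has degree 2 over Q, and its unique nontrivial automorphism is sqrt(-1192) ↦ -sqrt(-1192). Hence Gal(Q(sqrt(-1192))/Q) = Z/2Z.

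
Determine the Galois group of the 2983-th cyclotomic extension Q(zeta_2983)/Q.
|Gal(Q(zeta_2983)/Q)| = phi(2983) = 2808; group ≅ (Z/2983Z)^* ≅ Z/18Z × Z/156Z

The n-th cyclotomic polynomial Φ_2983(x) is the minimal polynomial of zeta_2983 over Q and has degree phi(2983) = 2808. So Q(zeta_2983) is a degree-2808 Galois extension with Galois group (Z/2983Z)^*. By CRT, (Z/2983Z)^* ≅ (Z/19Z)^* × (Z/157Z)^*. Each prime-power unit group is (Z/19Z)^* ≅ Z/18Z; (Z/157Z)^* ≅ Z/156Z. Hence Gal(Q(zeta_2983)/Q) ≅ Z/18Z × Z/156Z.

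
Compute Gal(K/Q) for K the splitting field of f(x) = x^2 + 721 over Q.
Gal(K/Q) = Z/2Z (cyclic of order 2)

x^2 + 721 is irreducible over Q since -721 is not a rational square. The splitting field Q(sqrt(-721)) has degree 2 over Q, and its unique nontrivial automorphism is sqrt(-721) ↦ -sqrt(-721). Hence Gal(Q(sqrt(-721))/Q) = Z/2Z.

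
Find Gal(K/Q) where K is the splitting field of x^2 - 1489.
Gal(K/Q) = Z/2Z (cyclic of order 2)

x^2 - 1489 is irreducible over Q since 1489 is not a rational square. The splitting field Q(sqrt(1489)) has degree 2 over Q, and its unique nontrivial automorphism is sqrt(1489) ↦ -sqrt(1489). Hence Gal(Q(sqrt(1489))/Q) = Z/2Z.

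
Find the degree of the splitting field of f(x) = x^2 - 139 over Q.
[K:Q] = 2

The polynomial x^2 - 139 is irreducible over Q since 139 is not a perfect square. Its splitting field is Q(sqrt(139)), which has degree 2 over Q.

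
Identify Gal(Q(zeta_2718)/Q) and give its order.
|Gal(Q(zeta_2718)/Q)| = phi(2718) = 900; group ≅ (Z/2718Z)^* ≅ Z/6Z × Z/150Z

The n-th cyclotomic polynomial Φ_2718(x) is the minimal polynomial of zeta_2718 over Q and has degree phi(2718) = 900. So Q(zeta_2718) is a degree-900 Galois extension with Galois group (Z/2718Z)^*. By CRT, (Z/2718Z)^* ≅ (Z/2Z)^* × (Z/9Z)^* × (Z/151Z)^*. Each prime-power unit group is (Z/2Z)^* ≅ trivial group (order 1); (Z/9Z)^* ≅ Z/6Z; (Z/151Z)^* ≅ Z/150Z. Hence Gal(Q(zeta_2718)/Q) ≅ Z/6Z × Z/150Z.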